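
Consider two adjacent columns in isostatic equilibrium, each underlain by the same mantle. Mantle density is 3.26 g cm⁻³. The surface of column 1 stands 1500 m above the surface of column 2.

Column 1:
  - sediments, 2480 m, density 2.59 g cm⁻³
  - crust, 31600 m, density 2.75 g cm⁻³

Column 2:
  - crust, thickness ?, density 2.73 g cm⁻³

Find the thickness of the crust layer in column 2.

24300 m

Take the compensation level at the base of the deeper column (depth z_c below the surface of column 1) and equate Σ ρ_i t_i down to z_c; mantle fills any gap and the z_c terms cancel.
Column 1: 2480×2.59 + 31600×2.75 + (z_c − 34080)×3.26
Column 2: 1500×0 + x×2.73 + (z_c − 1500 − 0 − x)×3.26
The z_c×3.26 term appears on both sides and cancels. Collect the known terms of each column as K = Σ(ρt)_known − 3.26 × (depth of known layers): K_1 = 93323.2 − 3.26×34080 = −17777.6; K_2 = 0 − 3.26×(1500 + 0) = −4890.
Balance: K_1 = K_2 − x×(3.26 − 2.73), so x = (K_2 − K_1)/(3.26 − 2.73) = 12887.6/0.53 = 24300 m.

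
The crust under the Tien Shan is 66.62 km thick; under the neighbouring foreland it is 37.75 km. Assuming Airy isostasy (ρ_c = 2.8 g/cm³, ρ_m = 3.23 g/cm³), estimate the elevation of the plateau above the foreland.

3.84 km

Excess crust Δ = 66.62 km − 37.75 km = 28.87 km, split between elevation h and root r with h + r = Δ.
Airy balance ρ_c h = (ρ_m − ρ_c) r gives r = h ρ_c/(ρ_m − ρ_c), so h (1 + ρ_c/(ρ_m − ρ_c)) = Δ, i.e. h = Δ (ρ_m − ρ_c)/ρ_m.
h = 28.87 km × 0.43/3.23 = 3.84 km.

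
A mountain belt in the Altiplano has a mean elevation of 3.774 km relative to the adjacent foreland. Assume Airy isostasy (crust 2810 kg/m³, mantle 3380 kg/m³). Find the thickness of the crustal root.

Equating mass per unit area of the two columns: the weight of the topography is balanced by the buoyancy of the root, ρ_c h = (ρ_m − ρ_c) r.
r = h · ρ_c / (ρ_m − ρ_c) = 3.774 km × 2810 / (3380 − 2810) = 18.6 km.

18.6 km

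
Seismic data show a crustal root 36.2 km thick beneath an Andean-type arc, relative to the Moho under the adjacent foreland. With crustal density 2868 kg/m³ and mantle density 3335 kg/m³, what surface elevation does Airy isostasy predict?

Isostatic balance requires: ρ_c h = (ρ_m − ρ_c) r.
h = r (ρ_m − ρ_c) / ρ_c = 36.2 km × (3335 − 2868) / 2868 = 5.89 km.

5.89 km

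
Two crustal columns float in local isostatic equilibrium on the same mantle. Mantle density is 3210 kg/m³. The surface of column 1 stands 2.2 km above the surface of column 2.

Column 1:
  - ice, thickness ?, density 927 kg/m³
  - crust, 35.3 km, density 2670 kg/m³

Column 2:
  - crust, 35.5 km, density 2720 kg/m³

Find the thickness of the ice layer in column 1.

2.36 km

Take the compensation level at the base of the deeper column (depth z_c below the surface of column 1) and equate Σ ρ_i t_i down to z_c; mantle fills any gap and the z_c terms cancel.
Column 1: x×927 + 35.3×2670 + (z_c − 35.3 − x)×3210
Column 2: 2.2×0 + 35.5×2720 + (z_c − 2.2 − 35.5)×3210
The z_c×3210 term appears on both sides and cancels. Collect the known terms of each column as K = Σ(ρt)_known − 3210 × (depth of known layers): K_1 = 94251 − 3210×35.3 = −19062; K_2 = 96560 − 3210×(2.2 + 35.5) = −24457.
Balance: K_1 − x×(3210 − 927) = K_2, so x = (K_1 − K_2)/(3210 − 927) = 5395/2283 = 2.36 km.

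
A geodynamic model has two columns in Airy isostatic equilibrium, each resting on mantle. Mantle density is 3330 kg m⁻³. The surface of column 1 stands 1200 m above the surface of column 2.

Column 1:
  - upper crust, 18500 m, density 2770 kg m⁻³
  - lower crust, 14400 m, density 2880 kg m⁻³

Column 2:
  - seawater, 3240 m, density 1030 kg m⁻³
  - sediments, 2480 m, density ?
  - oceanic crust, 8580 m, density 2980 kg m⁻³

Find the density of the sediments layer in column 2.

2370 kg m⁻³

Take the compensation level at the base of the deeper column (depth z_c below the surface of column 1) and equate Σ ρ_i t_i down to z_c; mantle fills any gap and the z_c terms cancel.
Column 1: 18500×2770 + 14400×2880 + (z_c − 32900)×3330
Column 2: 1200×0 + 3240×1030 + 2480×ρ + 8580×2980 + (z_c − 1200 − 14300)×3330
The z_c×3330 term appears on both sides and cancels. Collect the known terms of each column as K = Σ(ρt)_known − 3330 × (depth of known layers): K_1 = 92717000 − 3330×32900 = −16840000; K_2 = 28905600 − 3330×(1200 + 14300) = −22709400.
Balance: K_1 = K_2 + 2480×ρ, so ρ = (K_1 − K_2)/2480 = 5869400/2480 = 2370 kg m⁻³.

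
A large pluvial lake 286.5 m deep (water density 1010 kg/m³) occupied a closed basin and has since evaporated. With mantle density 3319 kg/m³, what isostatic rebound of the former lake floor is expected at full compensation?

u = d ρ_w/ρ_m = 286.5 m × 1010/3319 = 87.2 m.

87.2 m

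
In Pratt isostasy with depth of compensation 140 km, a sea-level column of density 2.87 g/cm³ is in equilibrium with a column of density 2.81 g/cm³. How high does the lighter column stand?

ρ_ref D = ρ (D + h) → h = D (ρ_ref − ρ)/ρ.
h = 140 km × (2.87 − 2.81)/2.81 = 2.99 km.

2.99 km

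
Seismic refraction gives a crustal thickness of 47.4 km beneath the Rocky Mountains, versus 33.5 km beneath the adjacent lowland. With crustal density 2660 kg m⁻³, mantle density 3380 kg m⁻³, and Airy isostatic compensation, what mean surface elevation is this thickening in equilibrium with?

Excess crust Δ = 47.4 km − 33.5 km = 13.9 km, split between elevation h and root r with h + r = Δ.
Airy balance ρ_c h = (ρ_m − ρ_c) r gives r = h ρ_c/(ρ_m − ρ_c), so h (1 + ρ_c/(ρ_m − ρ_c)) = Δ, i.e. h = Δ (ρ_m − ρ_c)/ρ_m.
h = 13.9 km × 720/3380 = 2.96 km.

2.96 km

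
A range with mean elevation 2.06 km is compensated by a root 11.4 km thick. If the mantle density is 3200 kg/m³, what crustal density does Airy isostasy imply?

ρ_c h = (ρ_m − ρ_c) r → ρ_c (h + r) = ρ_m r → ρ_c = ρ_m r / (h + r).
ρ_c = 3200 × 11.4 km / (2.06 km + 11.4 km) = 2710 kg/m³.

2710 kg/m³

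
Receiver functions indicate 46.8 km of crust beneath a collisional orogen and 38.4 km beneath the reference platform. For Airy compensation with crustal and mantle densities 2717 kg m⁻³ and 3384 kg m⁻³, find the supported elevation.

Excess crust Δ = 46.8 km − 38.4 km = 8.4 km, split between elevation h and root r with h + r = Δ.
Airy balance ρ_c h = (ρ_m − ρ_c) r gives r = h ρ_c/(ρ_m − ρ_c), so h (1 + ρ_c/(ρ_m − ρ_c)) = Δ, i.e. h = Δ (ρ_m − ρ_c)/ρ_m.
h = 8.4 km × 667/3384 = 1.66 km.

1.66 km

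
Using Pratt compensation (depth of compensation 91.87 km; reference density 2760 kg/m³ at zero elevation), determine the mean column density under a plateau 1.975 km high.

2700 kg/m³

Pratt balance: ρ_ref D = ρ (D + h).
ρ = ρ_ref D/(D + h) = 2760 × 91.87 km/(91.87 km + 1.975 km) = 2700 kg/m³.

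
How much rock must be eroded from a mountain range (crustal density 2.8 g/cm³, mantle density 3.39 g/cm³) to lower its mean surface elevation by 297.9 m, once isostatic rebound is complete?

Net drop Δ = e − u = e − e ρ_c/ρ_m = e (ρ_m − ρ_c)/ρ_m.
e = Δ ρ_m/(ρ_m − ρ_c) = 297.9 m × 3.39/0.59 = 1710 m.

1710 m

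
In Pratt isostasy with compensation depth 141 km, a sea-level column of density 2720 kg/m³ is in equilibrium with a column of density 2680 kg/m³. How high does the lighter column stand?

ρ_ref D = ρ (D + h) → h = D (ρ_ref − ρ)/ρ.
h = 141 km × (2720 − 2680)/2680 = 2.1 km.

2.1 km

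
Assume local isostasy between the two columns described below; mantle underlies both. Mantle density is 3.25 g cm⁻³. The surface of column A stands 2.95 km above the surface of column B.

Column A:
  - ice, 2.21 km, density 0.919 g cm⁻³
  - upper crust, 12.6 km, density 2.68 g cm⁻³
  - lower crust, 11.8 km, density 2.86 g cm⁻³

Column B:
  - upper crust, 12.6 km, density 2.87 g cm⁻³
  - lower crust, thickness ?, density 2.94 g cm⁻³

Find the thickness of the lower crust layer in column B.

Take the compensation level at the base of the deeper column (depth z_c below the surface of column A) and equate Σ ρ_i t_i down to z_c; mantle fills any gap and the z_c terms cancel.
Column A: 2.21×0.919 + 12.6×2.68 + 11.8×2.86 + (z_c − 26.61)×3.25
Column B: 2.95×0 + 12.6×2.87 + x×2.94 + (z_c − 2.95 − 12.6 − x)×3.25
The z_c×3.25 term appears on both sides and cancels. Collect the known terms of each column as K = Σ(ρt)_known − 3.25 × (depth of known layers): K_A = 69.54699 − 3.25×26.61 = −16.93551; K_B = 36.162 − 3.25×(2.95 + 12.6) = −14.3755.
Balance: K_A = K_B − x×(3.25 − 2.94), so x = (K_B − K_A)/(3.25 − 2.94) = 2.56001/0.31 = 8.26 km.

8.26 km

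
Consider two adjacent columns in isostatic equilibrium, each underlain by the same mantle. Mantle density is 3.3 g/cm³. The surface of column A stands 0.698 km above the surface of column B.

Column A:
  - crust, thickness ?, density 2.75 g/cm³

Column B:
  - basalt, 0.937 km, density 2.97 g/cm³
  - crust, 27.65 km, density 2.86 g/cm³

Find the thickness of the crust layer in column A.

Take the compensation level at the base of the deeper column (depth z_c below the surface of column A) and equate Σ ρ_i t_i down to z_c; mantle fills any gap and the z_c terms cancel.
Column A: x×2.75 + (z_c − 0 − x)×3.3
Column B: 0.698×0 + 0.937×2.97 + 27.65×2.86 + (z_c − 0.698 − 28.587)×3.3
The z_c×3.3 term appears on both sides and cancels. Collect the known terms of each column as K = Σ(ρt)_known − 3.3 × (depth of known layers): K_A = 0 − 3.3×0 = 0; K_B = 81.86189 − 3.3×(0.698 + 28.587) = −14.77861.
Balance: K_A − x×(3.3 − 2.75) = K_B, so x = (K_A − K_B)/(3.3 − 2.75) = 14.7786/0.55 = 26.9 km.

26.9 km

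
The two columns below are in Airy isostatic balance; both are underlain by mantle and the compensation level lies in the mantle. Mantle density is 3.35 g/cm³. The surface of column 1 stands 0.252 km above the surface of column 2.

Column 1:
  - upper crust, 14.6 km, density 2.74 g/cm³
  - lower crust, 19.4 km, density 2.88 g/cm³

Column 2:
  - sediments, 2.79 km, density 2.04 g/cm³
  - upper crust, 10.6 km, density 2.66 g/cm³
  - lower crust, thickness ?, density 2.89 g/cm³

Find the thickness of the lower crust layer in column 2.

13.5 km

Take the compensation level at the base of the deeper column (depth z_c below the surface of column 1) and equate Σ ρ_i t_i down to z_c; mantle fills any gap and the z_c terms cancel.
Column 1: 14.6×2.74 + 19.4×2.88 + (z_c − 34)×3.35
Column 2: 0.252×0 + 2.79×2.04 + 10.6×2.66 + x×2.89 + (z_c − 0.252 − 13.39 − x)×3.35
The z_c×3.35 term appears on both sides and cancels. Collect the known terms of each column as K = Σ(ρt)_known − 3.35 × (depth of known layers): K_1 = 95.876 − 3.35×34 = −18.024; K_2 = 33.8876 − 3.35×(0.252 + 13.39) = −11.8131.
Balance: K_1 = K_2 − x×(3.35 − 2.89), so x = (K_2 − K_1)/(3.35 − 2.89) = 6.2109/0.46 = 13.5 km.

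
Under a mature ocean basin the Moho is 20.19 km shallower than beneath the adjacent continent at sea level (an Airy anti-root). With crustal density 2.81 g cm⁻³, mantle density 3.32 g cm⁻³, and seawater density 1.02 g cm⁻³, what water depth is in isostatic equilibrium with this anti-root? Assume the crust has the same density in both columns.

Replacing a thickness d of crust by seawater at the top must be balanced by replacing crust with mantle at the base: d (ρ_c − ρ_w) = a (ρ_m − ρ_c).
d = a (ρ_m − ρ_c)/(ρ_c − ρ_w) = 20.19 km × 0.51/1.79 = 5.75 km.

5.75 km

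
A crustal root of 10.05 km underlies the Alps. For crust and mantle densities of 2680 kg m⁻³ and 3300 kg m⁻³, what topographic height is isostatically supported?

2.33 km

In Airy isostatic equilibrium: ρ_c h = (ρ_m − ρ_c) r.
h = r (ρ_m − ρ_c) / ρ_c = 10.05 km × (3300 − 2680) / 2680 = 2.33 km.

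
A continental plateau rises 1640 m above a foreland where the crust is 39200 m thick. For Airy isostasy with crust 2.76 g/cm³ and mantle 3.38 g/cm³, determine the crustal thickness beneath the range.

48100 m

Root depth r = h ρ_c / (ρ_m − ρ_c) = 1640 m × 2.76 / 0.62 = 7301 m.
Total thickness = T + h + r = 39200 m + 1640 m + 7301 m = 48100 m.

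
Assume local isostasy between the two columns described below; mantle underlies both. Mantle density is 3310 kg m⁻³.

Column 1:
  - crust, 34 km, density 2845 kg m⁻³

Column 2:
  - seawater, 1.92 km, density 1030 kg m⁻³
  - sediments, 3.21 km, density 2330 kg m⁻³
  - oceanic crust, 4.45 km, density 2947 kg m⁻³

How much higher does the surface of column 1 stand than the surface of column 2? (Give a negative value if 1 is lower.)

For any compensation level in the mantle, the mantle terms cancel and isostasy reduces to e = (Σt_1 − Σt_2) − (Σ(ρt)_1 − Σ(ρt)_2) / ρ_m.
Σt_1 = 34 km; Σt_2 = 9.58 km; Σ(ρt)_1 = 96730; Σ(ρt)_2 = 22571.05 (in km·kg m⁻³).
e = (34 − 9.58) − (96730 − 22571.05) / 3310 = 2.02 km.

2.02 km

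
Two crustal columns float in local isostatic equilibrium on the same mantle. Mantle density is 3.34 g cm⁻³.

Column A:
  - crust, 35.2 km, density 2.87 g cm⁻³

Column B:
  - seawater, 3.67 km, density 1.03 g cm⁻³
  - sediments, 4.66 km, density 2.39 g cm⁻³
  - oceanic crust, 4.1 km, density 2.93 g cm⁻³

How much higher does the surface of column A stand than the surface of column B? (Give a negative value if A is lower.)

0.586 km

For any compensation level in the mantle, the mantle terms cancel and isostasy reduces to e = (Σt_A − Σt_B) − (Σ(ρt)_A − Σ(ρt)_B) / ρ_m.
Σt_A = 35.2 km; Σt_B = 12.43 km; Σ(ρt)_A = 101.024; Σ(ρt)_B = 26.9305 (in km·g cm⁻³).
e = (35.2 − 12.43) − (101.024 − 26.9305) / 3.34 = 0.586 km.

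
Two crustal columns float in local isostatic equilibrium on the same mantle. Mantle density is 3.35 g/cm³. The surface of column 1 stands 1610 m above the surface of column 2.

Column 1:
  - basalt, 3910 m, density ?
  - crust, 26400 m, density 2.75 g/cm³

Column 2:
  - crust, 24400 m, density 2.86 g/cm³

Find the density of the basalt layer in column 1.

Take the compensation level at the base of the deeper column (depth z_c below the surface of column 1) and equate Σ ρ_i t_i down to z_c; mantle fills any gap and the z_c terms cancel.
Column 1: 3910×ρ + 26400×2.75 + (z_c − 30310)×3.35
Column 2: 1610×0 + 24400×2.86 + (z_c − 1610 − 24400)×3.35
The z_c×3.35 term appears on both sides and cancels. Collect the known terms of each column as K = Σ(ρt)_known − 3.35 × (depth of known layers): K_1 = 72600 − 3.35×30310 = −28938.5; K_2 = 69784 − 3.35×(1610 + 24400) = −17349.5.
Balance: K_1 + 3910×ρ = K_2, so ρ = (K_2 − K_1)/3910 = 11589/3910 = 2.96 g/cm³.

2.96 g/cm³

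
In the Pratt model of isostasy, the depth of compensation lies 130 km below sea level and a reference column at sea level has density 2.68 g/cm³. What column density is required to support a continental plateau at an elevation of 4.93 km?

2.58 g/cm³

Pratt balance: ρ_ref D = ρ (D + h).
ρ = ρ_ref D/(D + h) = 2.68 × 130 km/(130 km + 4.93 km) = 2.58 g/cm³.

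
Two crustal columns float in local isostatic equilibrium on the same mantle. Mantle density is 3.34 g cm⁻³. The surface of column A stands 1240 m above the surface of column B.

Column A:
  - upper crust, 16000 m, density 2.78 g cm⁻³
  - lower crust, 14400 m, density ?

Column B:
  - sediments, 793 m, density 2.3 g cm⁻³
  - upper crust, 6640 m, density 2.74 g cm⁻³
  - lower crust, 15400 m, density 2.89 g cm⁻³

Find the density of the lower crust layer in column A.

Take the compensation level at the base of the deeper column (depth z_c below the surface of column A) and equate Σ ρ_i t_i down to z_c; mantle fills any gap and the z_c terms cancel.
Column A: 16000×2.78 + 14400×ρ + (z_c − 30400)×3.34
Column B: 1240×0 + 793×2.3 + 6640×2.74 + 15400×2.89 + (z_c − 1240 − 22833)×3.34
The z_c×3.34 term appears on both sides and cancels. Collect the known terms of each column as K = Σ(ρt)_known − 3.34 × (depth of known layers): K_A = 44480 − 3.34×30400 = −57056; K_B = 64523.5 − 3.34×(1240 + 22833) = −15880.32.
Balance: K_A + 14400×ρ = K_B, so ρ = (K_B − K_A)/14400 = 41175.7/14400 = 2.86 g cm⁻³.

2.86 g cm⁻³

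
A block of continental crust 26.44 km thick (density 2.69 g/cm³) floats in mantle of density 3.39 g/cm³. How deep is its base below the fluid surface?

Draft d = t ρ_obj/ρ_fluid = 26.44 km × 2.69/3.39 = 21 km.

21 km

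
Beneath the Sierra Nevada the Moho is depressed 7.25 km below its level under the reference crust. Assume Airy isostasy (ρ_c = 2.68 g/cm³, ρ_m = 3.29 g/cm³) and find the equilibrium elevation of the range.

1.65 km

For local isostatic compensation: ρ_c h = (ρ_m − ρ_c) r.
h = r (ρ_m − ρ_c) / ρ_c = 7.25 km × (3.29 − 2.68) / 2.68 = 1.65 km.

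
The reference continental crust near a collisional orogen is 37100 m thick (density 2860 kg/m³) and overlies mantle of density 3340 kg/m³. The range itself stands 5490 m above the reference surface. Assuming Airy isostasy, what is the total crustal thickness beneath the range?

Root depth r = h ρ_c / (ρ_m − ρ_c) = 5490 m × 2860 / 480 = 32710 m.
Total thickness = T + h + r = 37100 m + 5490 m + 32710 m = 75300 m.

75300 m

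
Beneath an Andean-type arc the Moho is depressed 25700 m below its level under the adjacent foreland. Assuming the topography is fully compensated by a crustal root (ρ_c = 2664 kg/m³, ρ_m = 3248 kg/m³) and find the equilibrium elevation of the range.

For local isostatic compensation: ρ_c h = (ρ_m − ρ_c) r.
h = r (ρ_m − ρ_c) / ρ_c = 25700 m × (3248 − 2664) / 2664 = 5630 m.

5630 m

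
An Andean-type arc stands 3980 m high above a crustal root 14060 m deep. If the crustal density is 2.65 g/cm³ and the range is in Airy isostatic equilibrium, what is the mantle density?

3.4 g/cm³

Airy balance: ρ_c h = (ρ_m − ρ_c) r → ρ_m = ρ_c (1 + h/r).
ρ_m = 2.65 × (1 + 3980 m/14060 m) = 3.4 g/cm³.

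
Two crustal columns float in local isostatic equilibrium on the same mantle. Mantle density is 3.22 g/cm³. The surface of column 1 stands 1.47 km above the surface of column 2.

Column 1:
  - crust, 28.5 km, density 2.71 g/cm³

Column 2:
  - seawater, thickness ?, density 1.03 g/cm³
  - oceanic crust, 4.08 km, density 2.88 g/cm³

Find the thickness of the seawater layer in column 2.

Take the compensation level at the base of the deeper column (depth z_c below the surface of column 1) and equate Σ ρ_i t_i down to z_c; mantle fills any gap and the z_c terms cancel.
Column 1: 28.5×2.71 + (z_c − 28.5)×3.22
Column 2: 1.47×0 + x×1.03 + 4.08×2.88 + (z_c − 1.47 − 4.08 − x)×3.22
The z_c×3.22 term appears on both sides and cancels. Collect the known terms of each column as K = Σ(ρt)_known − 3.22 × (depth of known layers): K_1 = 77.235 − 3.22×28.5 = −14.535; K_2 = 11.7504 − 3.22×(1.47 + 4.08) = −6.1206.
Balance: K_1 = K_2 − x×(3.22 − 1.03), so x = (K_2 − K_1)/(3.22 − 1.03) = 8.4144/2.19 = 3.84 km.

3.84 km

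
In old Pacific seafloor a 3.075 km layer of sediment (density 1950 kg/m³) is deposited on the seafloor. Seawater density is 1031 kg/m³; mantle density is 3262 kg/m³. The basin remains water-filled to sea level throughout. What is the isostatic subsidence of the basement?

1.27 km

Submarine loading: the sediment displaces seawater, and the subsidence is in turn flooded, so s (ρ_m − ρ_w) = t (ρ_sed − ρ_w).
s = 3.075 km × (1950 − 1031) / (3262 − 1031) = 1.27 km.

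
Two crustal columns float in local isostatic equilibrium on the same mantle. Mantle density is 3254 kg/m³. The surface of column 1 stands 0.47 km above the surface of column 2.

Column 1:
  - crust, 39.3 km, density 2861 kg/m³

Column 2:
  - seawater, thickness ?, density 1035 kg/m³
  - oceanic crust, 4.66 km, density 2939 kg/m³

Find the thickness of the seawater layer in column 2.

5.61 km

Take the compensation level at the base of the deeper column (depth z_c below the surface of column 1) and equate Σ ρ_i t_i down to z_c; mantle fills any gap and the z_c terms cancel.
Column 1: 39.3×2861 + (z_c − 39.3)×3254
Column 2: 0.47×0 + x×1035 + 4.66×2939 + (z_c − 0.47 − 4.66 − x)×3254
The z_c×3254 term appears on both sides and cancels. Collect the known terms of each column as K = Σ(ρt)_known − 3254 × (depth of known layers): K_1 = 112437.3 − 3254×39.3 = −15444.9; K_2 = 13695.74 − 3254×(0.47 + 4.66) = −2997.28.
Balance: K_1 = K_2 − x×(3254 − 1035), so x = (K_2 − K_1)/(3254 − 1035) = 12447.6/2219 = 5.61 km.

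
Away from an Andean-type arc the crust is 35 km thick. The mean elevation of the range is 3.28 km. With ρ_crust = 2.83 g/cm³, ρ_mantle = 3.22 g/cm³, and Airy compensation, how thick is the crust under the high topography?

Root depth r = h ρ_c / (ρ_m − ρ_c) = 3.28 km × 2.83 / 0.39 = 23.8 km.
Total thickness = T + h + r = 35 km + 3.28 km + 23.8 km = 62.1 km.

62.1 km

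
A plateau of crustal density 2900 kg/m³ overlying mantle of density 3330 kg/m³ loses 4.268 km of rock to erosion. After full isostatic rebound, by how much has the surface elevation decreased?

Rebound u = e ρ_c/ρ_m = 4.268 km × 2900/3330 = 3.717 km.
Net surface drop = e − u = 4.268 km − 3.717 km = e (ρ_m − ρ_c)/ρ_m = 0.551 km.

0.551 km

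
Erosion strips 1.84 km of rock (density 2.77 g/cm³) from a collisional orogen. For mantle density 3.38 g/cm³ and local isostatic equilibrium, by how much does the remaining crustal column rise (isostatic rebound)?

Unloading: uplift u = e ρ_c/ρ_m = 1.84 km × 2.77/3.38 = 1.51 km.

1.51 km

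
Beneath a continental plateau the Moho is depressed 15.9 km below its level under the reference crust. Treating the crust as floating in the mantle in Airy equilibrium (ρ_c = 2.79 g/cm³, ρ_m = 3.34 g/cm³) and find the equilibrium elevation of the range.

3.13 km

For local isostatic compensation: ρ_c h = (ρ_m − ρ_c) r.
h = r (ρ_m − ρ_c) / ρ_c = 15.9 km × (3.34 − 2.79) / 2.79 = 3.13 km.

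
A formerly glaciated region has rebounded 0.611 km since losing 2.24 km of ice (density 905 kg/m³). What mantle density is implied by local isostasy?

3320 kg/m³

ρ_m = ρ_ice t / u = 905 × 2.24 km/0.611 km = 3320 kg/m³.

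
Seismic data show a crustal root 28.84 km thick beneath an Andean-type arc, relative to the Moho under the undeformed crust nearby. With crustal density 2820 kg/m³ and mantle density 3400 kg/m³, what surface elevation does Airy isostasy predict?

5.93 km

For local isostatic compensation: ρ_c h = (ρ_m − ρ_c) r.
h = r (ρ_m − ρ_c) / ρ_c = 28.84 km × (3400 − 2820) / 2820 = 5.93 km.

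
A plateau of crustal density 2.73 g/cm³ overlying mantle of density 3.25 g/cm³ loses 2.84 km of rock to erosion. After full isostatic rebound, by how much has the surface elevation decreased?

Rebound u = e ρ_c/ρ_m = 2.84 km × 2.73/3.25 = 2.386 km.
Net surface drop = e − u = 2.84 km − 2.386 km = e (ρ_m − ρ_c)/ρ_m = 0.454 km.

0.454 km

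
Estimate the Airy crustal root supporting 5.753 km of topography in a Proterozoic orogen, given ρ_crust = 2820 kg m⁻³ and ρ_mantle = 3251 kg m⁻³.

Balancing pressure at the compensation depth: the weight of the topography is balanced by the buoyancy of the root, ρ_c h = (ρ_m − ρ_c) r.
r = h · ρ_c / (ρ_m − ρ_c) = 5.753 km × 2820 / (3251 − 2820) = 37.6 km.

37.6 km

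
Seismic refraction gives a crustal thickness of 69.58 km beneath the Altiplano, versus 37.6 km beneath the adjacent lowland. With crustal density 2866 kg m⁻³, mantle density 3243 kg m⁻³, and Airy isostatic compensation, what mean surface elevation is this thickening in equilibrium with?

Excess crust Δ = 69.58 km − 37.6 km = 31.98 km, split between elevation h and root r with h + r = Δ.
Airy balance ρ_c h = (ρ_m − ρ_c) r gives r = h ρ_c/(ρ_m − ρ_c), so h (1 + ρ_c/(ρ_m − ρ_c)) = Δ, i.e. h = Δ (ρ_m − ρ_c)/ρ_m.
h = 31.98 km × 377/3243 = 3.72 km.

3.72 km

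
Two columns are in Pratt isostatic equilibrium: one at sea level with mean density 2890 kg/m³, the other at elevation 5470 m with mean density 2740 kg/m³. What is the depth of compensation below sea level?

99900 m

ρ_ref D = ρ (D + h) → D (ρ_ref − ρ) = ρ h.
D = ρ h/(ρ_ref − ρ) = 2740 × 5470 m/(2890 − 2740) = 99900 m.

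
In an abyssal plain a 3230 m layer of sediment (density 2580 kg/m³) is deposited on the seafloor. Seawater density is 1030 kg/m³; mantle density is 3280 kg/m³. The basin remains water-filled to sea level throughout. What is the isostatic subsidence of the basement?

2230 m

Submarine loading: the sediment displaces seawater, and the subsidence is in turn flooded, so s (ρ_m − ρ_w) = t (ρ_sed − ρ_w).
s = 3230 m × (2580 − 1030) / (3280 − 1030) = 2230 m.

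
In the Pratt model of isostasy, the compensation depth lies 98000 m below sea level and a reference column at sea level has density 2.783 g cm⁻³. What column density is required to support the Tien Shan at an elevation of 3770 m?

2.68 g cm⁻³

Pratt balance: ρ_ref D = ρ (D + h).
ρ = ρ_ref D/(D + h) = 2.783 × 98000 m/(98000 m + 3770 m) = 2.68 g cm⁻³.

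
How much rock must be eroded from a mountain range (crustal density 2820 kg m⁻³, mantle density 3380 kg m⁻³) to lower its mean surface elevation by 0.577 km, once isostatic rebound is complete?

3.48 km

Net drop Δ = e − u = e − e ρ_c/ρ_m = e (ρ_m − ρ_c)/ρ_m.
e = Δ ρ_m/(ρ_m − ρ_c) = 0.577 km × 3380/560 = 3.48 km.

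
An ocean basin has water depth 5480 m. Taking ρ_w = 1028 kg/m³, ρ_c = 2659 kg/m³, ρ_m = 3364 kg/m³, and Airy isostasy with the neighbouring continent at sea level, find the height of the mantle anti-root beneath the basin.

12700 m

Balancing pressure at the compensation depth: replacing crust with seawater at the top is compensated by replacing crust with mantle at the base: d (ρ_c − ρ_w) = a (ρ_m − ρ_c).
a = d (ρ_c − ρ_w)/(ρ_m − ρ_c) = 5480 m × 1631/705 = 12700 m.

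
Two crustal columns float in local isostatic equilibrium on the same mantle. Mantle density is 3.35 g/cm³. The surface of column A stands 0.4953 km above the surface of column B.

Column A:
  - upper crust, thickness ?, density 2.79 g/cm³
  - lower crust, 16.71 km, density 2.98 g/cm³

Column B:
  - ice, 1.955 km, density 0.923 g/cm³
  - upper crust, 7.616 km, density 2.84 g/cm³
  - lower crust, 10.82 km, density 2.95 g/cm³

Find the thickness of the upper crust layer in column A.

Take the compensation level at the base of the deeper column (depth z_c below the surface of column A) and equate Σ ρ_i t_i down to z_c; mantle fills any gap and the z_c terms cancel.
Column A: x×2.79 + 16.71×2.98 + (z_c − 16.71 − x)×3.35
Column B: 0.4953×0 + 1.955×0.923 + 7.616×2.84 + 10.82×2.95 + (z_c − 0.4953 − 20.391)×3.35
The z_c×3.35 term appears on both sides and cancels. Collect the known terms of each column as K = Σ(ρt)_known − 3.35 × (depth of known layers): K_A = 49.7958 − 3.35×16.71 = −6.1827; K_B = 55.352905 − 3.35×(0.4953 + 20.391) = −14.6162.
Balance: K_A − x×(3.35 − 2.79) = K_B, so x = (K_A − K_B)/(3.35 − 2.79) = 8.4335/0.56 = 15.1 km.

15.1 km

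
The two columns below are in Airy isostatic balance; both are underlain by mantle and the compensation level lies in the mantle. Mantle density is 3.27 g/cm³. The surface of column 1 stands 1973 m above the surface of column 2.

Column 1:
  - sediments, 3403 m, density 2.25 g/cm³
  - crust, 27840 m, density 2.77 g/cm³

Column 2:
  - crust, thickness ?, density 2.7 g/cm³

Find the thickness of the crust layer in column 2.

Take the compensation level at the base of the deeper column (depth z_c below the surface of column 1) and equate Σ ρ_i t_i down to z_c; mantle fills any gap and the z_c terms cancel.
Column 1: 3403×2.25 + 27840×2.77 + (z_c − 31243)×3.27
Column 2: 1973×0 + x×2.7 + (z_c − 1973 − 0 − x)×3.27
The z_c×3.27 term appears on both sides and cancels. Collect the known terms of each column as K = Σ(ρt)_known − 3.27 × (depth of known layers): K_1 = 84773.55 − 3.27×31243 = −17391.06; K_2 = 0 − 3.27×(1973 + 0) = −6451.71.
Balance: K_1 = K_2 − x×(3.27 − 2.7), so x = (K_2 − K_1)/(3.27 − 2.7) = 10939.4/0.57 = 19200 m.

19200 m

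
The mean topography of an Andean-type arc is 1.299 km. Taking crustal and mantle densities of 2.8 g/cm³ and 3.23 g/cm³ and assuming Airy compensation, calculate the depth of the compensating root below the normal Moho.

8.46 km

Equating mass per unit area of the two columns: the weight of the topography is balanced by the buoyancy of the root, ρ_c h = (ρ_m − ρ_c) r.
r = h · ρ_c / (ρ_m − ρ_c) = 1.299 km × 2.8 / (3.23 − 2.8) = 8.46 km.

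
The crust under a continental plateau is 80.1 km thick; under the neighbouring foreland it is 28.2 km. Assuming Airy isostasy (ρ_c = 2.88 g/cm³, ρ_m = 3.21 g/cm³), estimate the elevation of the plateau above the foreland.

5.34 km

Excess crust Δ = 80.1 km − 28.2 km = 51.9 km, split between elevation h and root r with h + r = Δ.
Airy balance ρ_c h = (ρ_m − ρ_c) r gives r = h ρ_c/(ρ_m − ρ_c), so h (1 + ρ_c/(ρ_m − ρ_c)) = Δ, i.e. h = Δ (ρ_m − ρ_c)/ρ_m.
h = 51.9 km × 0.33/3.21 = 5.34 km.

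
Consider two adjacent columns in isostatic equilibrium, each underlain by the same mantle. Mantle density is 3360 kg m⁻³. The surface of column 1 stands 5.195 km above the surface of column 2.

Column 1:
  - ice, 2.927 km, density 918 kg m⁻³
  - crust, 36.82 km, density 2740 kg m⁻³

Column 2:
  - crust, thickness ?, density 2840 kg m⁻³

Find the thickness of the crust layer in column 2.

Take the compensation level at the base of the deeper column (depth z_c below the surface of column 1) and equate Σ ρ_i t_i down to z_c; mantle fills any gap and the z_c terms cancel.
Column 1: 2.927×918 + 36.82×2740 + (z_c − 39.747)×3360
Column 2: 5.195×0 + x×2840 + (z_c − 5.195 − 0 − x)×3360
The z_c×3360 term appears on both sides and cancels. Collect the known terms of each column as K = Σ(ρt)_known − 3360 × (depth of known layers): K_1 = 103573.786 − 3360×39.747 = −29976.134; K_2 = 0 − 3360×(5.195 + 0) = −17455.2.
Balance: K_1 = K_2 − x×(3360 − 2840), so x = (K_2 − K_1)/(3360 − 2840) = 12520.9/520 = 24.1 km.

24.1 km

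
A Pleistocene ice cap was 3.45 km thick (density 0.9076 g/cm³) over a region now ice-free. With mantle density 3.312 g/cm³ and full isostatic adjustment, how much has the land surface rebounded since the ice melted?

0.945 km

Removing the load lets mantle flow back in; uplift u satisfies ρ_ice t = ρ_m u.
u = t ρ_ice/ρ_m = 3.45 km × 0.9076/3.312 = 0.945 km.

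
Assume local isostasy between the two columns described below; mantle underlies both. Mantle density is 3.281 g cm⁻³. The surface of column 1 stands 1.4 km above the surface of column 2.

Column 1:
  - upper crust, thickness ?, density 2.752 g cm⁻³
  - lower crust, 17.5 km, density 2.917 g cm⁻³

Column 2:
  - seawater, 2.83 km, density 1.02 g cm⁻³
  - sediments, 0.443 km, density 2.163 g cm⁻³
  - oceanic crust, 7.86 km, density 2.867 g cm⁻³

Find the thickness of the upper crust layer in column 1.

Take the compensation level at the base of the deeper column (depth z_c below the surface of column 1) and equate Σ ρ_i t_i down to z_c; mantle fills any gap and the z_c terms cancel.
Column 1: x×2.752 + 17.5×2.917 + (z_c − 17.5 − x)×3.281
Column 2: 1.4×0 + 2.83×1.02 + 0.443×2.163 + 7.86×2.867 + (z_c − 1.4 − 11.133)×3.281
The z_c×3.281 term appears on both sides and cancels. Collect the known terms of each column as K = Σ(ρt)_known − 3.281 × (depth of known layers): K_1 = 51.0475 − 3.281×17.5 = −6.37; K_2 = 26.379429 − 3.281×(1.4 + 11.133) = −14.741344.
Balance: K_1 − x×(3.281 − 2.752) = K_2, so x = (K_1 − K_2)/(3.281 − 2.752) = 8.37134/0.529 = 15.8 km.

15.8 km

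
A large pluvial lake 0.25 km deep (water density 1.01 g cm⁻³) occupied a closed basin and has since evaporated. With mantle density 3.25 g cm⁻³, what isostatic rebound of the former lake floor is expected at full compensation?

0.0777 km

u = d ρ_w/ρ_m = 0.25 km × 1.01/3.25 = 0.0777 km.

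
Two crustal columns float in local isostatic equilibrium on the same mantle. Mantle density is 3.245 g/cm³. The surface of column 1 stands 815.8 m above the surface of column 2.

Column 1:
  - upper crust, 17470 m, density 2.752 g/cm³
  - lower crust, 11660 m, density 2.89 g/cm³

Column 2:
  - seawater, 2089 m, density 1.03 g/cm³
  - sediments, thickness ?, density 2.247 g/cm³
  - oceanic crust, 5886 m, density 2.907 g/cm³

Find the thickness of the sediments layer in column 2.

Take the compensation level at the base of the deeper column (depth z_c below the surface of column 1) and equate Σ ρ_i t_i down to z_c; mantle fills any gap and the z_c terms cancel.
Column 1: 17470×2.752 + 11660×2.89 + (z_c − 29130)×3.245
Column 2: 815.8×0 + 2089×1.03 + x×2.247 + 5886×2.907 + (z_c − 815.8 − 7975 − x)×3.245
The z_c×3.245 term appears on both sides and cancels. Collect the known terms of each column as K = Σ(ρt)_known − 3.245 × (depth of known layers): K_1 = 81774.84 − 3.245×29130 = −12752.01; K_2 = 19262.272 − 3.245×(815.8 + 7975) = −9263.874.
Balance: K_1 = K_2 − x×(3.245 − 2.247), so x = (K_2 − K_1)/(3.245 − 2.247) = 3488.14/0.998 = 3500 m.

3500 m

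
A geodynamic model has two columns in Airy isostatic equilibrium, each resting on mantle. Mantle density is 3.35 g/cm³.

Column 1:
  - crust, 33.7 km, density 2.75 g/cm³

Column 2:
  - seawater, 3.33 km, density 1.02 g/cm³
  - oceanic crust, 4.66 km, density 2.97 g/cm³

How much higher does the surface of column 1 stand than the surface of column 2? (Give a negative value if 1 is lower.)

3.19 km

For any compensation level in the mantle, the mantle terms cancel and isostasy reduces to e = (Σt_1 − Σt_2) − (Σ(ρt)_1 − Σ(ρt)_2) / ρ_m.
Σt_1 = 33.7 km; Σt_2 = 7.99 km; Σ(ρt)_1 = 92.675; Σ(ρt)_2 = 17.2368 (in km·g/cm³).
e = (33.7 − 7.99) − (92.675 − 17.2368) / 3.35 = 3.19 km.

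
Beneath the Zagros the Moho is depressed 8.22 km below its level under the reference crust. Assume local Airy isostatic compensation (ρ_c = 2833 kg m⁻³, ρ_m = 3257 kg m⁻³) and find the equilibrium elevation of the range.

Equating mass per unit area of the two columns: ρ_c h = (ρ_m − ρ_c) r.
h = r (ρ_m − ρ_c) / ρ_c = 8.22 km × (3257 − 2833) / 2833 = 1.23 km.

1.23 km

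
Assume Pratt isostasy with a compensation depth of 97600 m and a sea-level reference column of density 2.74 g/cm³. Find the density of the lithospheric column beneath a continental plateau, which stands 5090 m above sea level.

Pratt balance: ρ_ref D = ρ (D + h).
ρ = ρ_ref D/(D + h) = 2.74 × 97600 m/(97600 m + 5090 m) = 2.6 g/cm³.

2.6 g/cm³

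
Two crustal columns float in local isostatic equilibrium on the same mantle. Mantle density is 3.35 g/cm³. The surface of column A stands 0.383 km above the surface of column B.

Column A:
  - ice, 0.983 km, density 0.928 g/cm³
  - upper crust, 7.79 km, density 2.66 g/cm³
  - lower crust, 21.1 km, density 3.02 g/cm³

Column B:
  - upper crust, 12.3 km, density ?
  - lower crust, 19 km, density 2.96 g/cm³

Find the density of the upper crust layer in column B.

Take the compensation level at the base of the deeper column (depth z_c below the surface of column A) and equate Σ ρ_i t_i down to z_c; mantle fills any gap and the z_c terms cancel.
Column A: 0.983×0.928 + 7.79×2.66 + 21.1×3.02 + (z_c − 29.873)×3.35
Column B: 0.383×0 + 12.3×ρ + 19×2.96 + (z_c − 0.383 − 31.3)×3.35
The z_c×3.35 term appears on both sides and cancels. Collect the known terms of each column as K = Σ(ρt)_known − 3.35 × (depth of known layers): K_A = 85.355624 − 3.35×29.873 = −14.718926; K_B = 56.24 − 3.35×(0.383 + 31.3) = −49.89805.
Balance: K_A = K_B + 12.3×ρ, so ρ = (K_A − K_B)/12.3 = 35.1791/12.3 = 2.86 g/cm³.

2.86 g/cm³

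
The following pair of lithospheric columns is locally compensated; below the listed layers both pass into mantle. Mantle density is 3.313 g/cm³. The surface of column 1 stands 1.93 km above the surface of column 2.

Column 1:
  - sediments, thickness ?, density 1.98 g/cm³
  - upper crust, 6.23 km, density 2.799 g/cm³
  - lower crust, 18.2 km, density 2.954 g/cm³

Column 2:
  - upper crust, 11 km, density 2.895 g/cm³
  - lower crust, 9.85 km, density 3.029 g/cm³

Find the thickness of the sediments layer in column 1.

Take the compensation level at the base of the deeper column (depth z_c below the surface of column 1) and equate Σ ρ_i t_i down to z_c; mantle fills any gap and the z_c terms cancel.
Column 1: x×1.98 + 6.23×2.799 + 18.2×2.954 + (z_c − 24.43 − x)×3.313
Column 2: 1.93×0 + 11×2.895 + 9.85×3.029 + (z_c − 1.93 − 20.85)×3.313
The z_c×3.313 term appears on both sides and cancels. Collect the known terms of each column as K = Σ(ρt)_known − 3.313 × (depth of known layers): K_1 = 71.20057 − 3.313×24.43 = −9.73602; K_2 = 61.68065 − 3.313×(1.93 + 20.85) = −13.78949.
Balance: K_1 − x×(3.313 − 1.98) = K_2, so x = (K_1 − K_2)/(3.313 − 1.98) = 4.05347/1.333 = 3.04 km.

3.04 km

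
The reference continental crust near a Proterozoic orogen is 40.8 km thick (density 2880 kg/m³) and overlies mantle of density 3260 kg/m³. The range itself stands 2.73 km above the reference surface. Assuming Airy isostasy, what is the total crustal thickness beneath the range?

Root depth r = h ρ_c / (ρ_m − ρ_c) = 2.73 km × 2880 / 380 = 20.69 km.
Total thickness = T + h + r = 40.8 km + 2.73 km + 20.69 km = 64.2 km.

64.2 km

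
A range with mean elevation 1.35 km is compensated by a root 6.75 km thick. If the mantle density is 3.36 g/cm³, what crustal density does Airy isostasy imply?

2.8 g/cm³

ρ_c h = (ρ_m − ρ_c) r → ρ_c (h + r) = ρ_m r → ρ_c = ρ_m r / (h + r).
ρ_c = 3.36 × 6.75 km / (1.35 km + 6.75 km) = 2.8 g/cm³.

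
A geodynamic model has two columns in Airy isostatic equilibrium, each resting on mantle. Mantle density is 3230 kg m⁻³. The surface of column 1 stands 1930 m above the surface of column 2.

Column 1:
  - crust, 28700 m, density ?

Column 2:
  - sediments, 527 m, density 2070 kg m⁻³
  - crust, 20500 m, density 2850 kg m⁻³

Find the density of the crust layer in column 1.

2720 kg m⁻³

Take the compensation level at the base of the deeper column (depth z_c below the surface of column 1) and equate Σ ρ_i t_i down to z_c; mantle fills any gap and the z_c terms cancel.
Column 1: 28700×ρ + (z_c − 28700)×3230
Column 2: 1930×0 + 527×2070 + 20500×2850 + (z_c − 1930 − 21027)×3230
The z_c×3230 term appears on both sides and cancels. Collect the known terms of each column as K = Σ(ρt)_known − 3230 × (depth of known layers): K_1 = 0 − 3230×28700 = −92701000; K_2 = 59515890 − 3230×(1930 + 21027) = −14635220.
Balance: K_1 + 28700×ρ = K_2, so ρ = (K_2 − K_1)/28700 = 78065800/28700 = 2720 kg m⁻³.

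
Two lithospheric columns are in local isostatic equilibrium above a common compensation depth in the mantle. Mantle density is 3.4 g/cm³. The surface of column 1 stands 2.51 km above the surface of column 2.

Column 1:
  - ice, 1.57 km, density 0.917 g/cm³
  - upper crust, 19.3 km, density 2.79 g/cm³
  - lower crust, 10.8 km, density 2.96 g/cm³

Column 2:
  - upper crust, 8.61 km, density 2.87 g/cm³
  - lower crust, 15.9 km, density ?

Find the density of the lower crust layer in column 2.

Take the compensation level at the base of the deeper column (depth z_c below the surface of column 1) and equate Σ ρ_i t_i down to z_c; mantle fills any gap and the z_c terms cancel.
Column 1: 1.57×0.917 + 19.3×2.79 + 10.8×2.96 + (z_c − 31.67)×3.4
Column 2: 2.51×0 + 8.61×2.87 + 15.9×ρ + (z_c − 2.51 − 24.51)×3.4
The z_c×3.4 term appears on both sides and cancels. Collect the known terms of each column as K = Σ(ρt)_known − 3.4 × (depth of known layers): K_1 = 87.25469 − 3.4×31.67 = −20.42331; K_2 = 24.7107 − 3.4×(2.51 + 24.51) = −67.1573.
Balance: K_1 = K_2 + 15.9×ρ, so ρ = (K_1 − K_2)/15.9 = 46.734/15.9 = 2.94 g/cm³.

2.94 g/cm³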